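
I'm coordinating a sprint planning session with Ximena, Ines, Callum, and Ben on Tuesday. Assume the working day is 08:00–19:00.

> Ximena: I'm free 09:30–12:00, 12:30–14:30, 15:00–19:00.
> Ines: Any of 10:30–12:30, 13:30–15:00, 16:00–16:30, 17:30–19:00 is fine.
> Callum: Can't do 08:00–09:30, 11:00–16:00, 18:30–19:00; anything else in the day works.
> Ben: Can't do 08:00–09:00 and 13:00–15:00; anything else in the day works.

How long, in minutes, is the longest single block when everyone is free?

60

Ximena free: 09:30-12:00, 12:30-14:30, 15:00-19:00.
Ines free: 10:30-12:30, 13:30-15:00, 16:00-16:30, 17:30-19:00.
Callum free: 09:30-11:00, 16:00-18:30 (invert busy blocks within the working day).
Ben free: 09:00-13:00, 15:00-19:00 (invert busy blocks within the working day).
Ximena ∩ Ines: 10:30-12:00, 13:30-14:30, 16:00-16:30, 17:30-19:00.
Ximena ∩ Ines ∩ Callum: 10:30-11:00, 16:00-16:30, 17:30-18:30.
Ximena ∩ Ines ∩ Callum ∩ Ben: 10:30-11:00, 16:00-16:30, 17:30-18:30.
The longest is 17:30-18:30 at 60 minutes.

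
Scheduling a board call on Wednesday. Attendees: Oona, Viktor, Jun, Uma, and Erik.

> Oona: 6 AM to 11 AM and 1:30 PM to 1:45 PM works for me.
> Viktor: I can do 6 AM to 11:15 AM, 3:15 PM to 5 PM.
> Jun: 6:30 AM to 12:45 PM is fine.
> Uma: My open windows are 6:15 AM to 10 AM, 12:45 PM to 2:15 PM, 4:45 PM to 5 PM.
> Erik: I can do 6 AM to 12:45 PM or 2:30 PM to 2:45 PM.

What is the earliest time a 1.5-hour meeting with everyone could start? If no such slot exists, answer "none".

Oona ∩ Viktor: 06:00-11:00.
Oona ∩ Viktor ∩ Jun: 06:30-11:00.
Oona ∩ Viktor ∩ Jun ∩ Uma: 06:30-10:00.
Oona ∩ Viktor ∩ Jun ∩ Uma ∩ Erik: 06:30-10:00.
Those are the intersection windows.
The first common window of at least 90 minutes is 06:30-10:00, so the earliest start is 06:30.

06:30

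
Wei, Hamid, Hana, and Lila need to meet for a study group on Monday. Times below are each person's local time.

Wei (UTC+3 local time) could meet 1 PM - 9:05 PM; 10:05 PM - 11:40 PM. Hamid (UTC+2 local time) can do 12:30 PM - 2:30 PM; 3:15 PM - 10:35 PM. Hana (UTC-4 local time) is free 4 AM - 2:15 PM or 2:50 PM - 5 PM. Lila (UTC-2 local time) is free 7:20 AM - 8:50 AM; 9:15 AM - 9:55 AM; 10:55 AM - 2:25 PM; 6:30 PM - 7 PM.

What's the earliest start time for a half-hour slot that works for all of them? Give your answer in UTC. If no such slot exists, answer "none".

11:15

Wei in UTC: 10:00-18:05, 19:05-20:40 (subtract 3h to convert from UTC+3).
Hamid in UTC: 10:30-12:30, 13:15-20:35 (subtract 2h to convert from UTC+2).
Hana in UTC: 08:00-18:15, 18:50-21:00 (add 4h to convert from UTC-4).
Lila in UTC: 09:20-10:50, 11:15-11:55, 12:55-16:25, 20:30-21:00 (add 2h to convert from UTC-2).
Wei ∩ Hamid: 10:30-12:30, 13:15-18:05, 19:05-20:35.
Wei ∩ Hamid ∩ Hana: 10:30-12:30, 13:15-18:05, 19:05-20:35.
Wei ∩ Hamid ∩ Hana ∩ Lila: 10:30-10:50, 11:15-11:55, 13:15-16:25, 20:30-20:35.
So the common availability across everyone is 10:30-10:50, 11:15-11:55, 13:15-16:25, 20:30-20:35.
The first common window of at least 30 minutes is 11:15-11:55, so the earliest start is 11:15.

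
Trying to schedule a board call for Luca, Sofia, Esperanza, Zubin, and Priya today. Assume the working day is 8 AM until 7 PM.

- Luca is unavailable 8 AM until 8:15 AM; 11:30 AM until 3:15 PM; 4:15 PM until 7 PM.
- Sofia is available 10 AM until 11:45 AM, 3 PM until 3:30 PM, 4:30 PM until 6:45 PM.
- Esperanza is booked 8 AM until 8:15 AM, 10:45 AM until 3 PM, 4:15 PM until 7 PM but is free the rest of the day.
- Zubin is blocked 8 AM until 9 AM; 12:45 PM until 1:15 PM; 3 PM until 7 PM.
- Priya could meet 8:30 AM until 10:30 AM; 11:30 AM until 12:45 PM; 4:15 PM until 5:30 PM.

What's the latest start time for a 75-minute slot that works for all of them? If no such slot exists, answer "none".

Luca free: 08:15-11:30, 15:15-16:15 (invert busy blocks within the working day).
Sofia free: 10:00-11:45, 15:00-15:30, 16:30-18:45.
Esperanza free: 08:15-10:45, 15:00-16:15 (invert busy blocks within the working day).
Zubin free: 09:00-12:45, 13:15-15:00 (invert busy blocks within the working day).
Priya free: 08:30-10:30, 11:30-12:45, 16:15-17:30.
Luca ∩ Sofia: 10:00-11:30, 15:15-15:30.
Luca ∩ Sofia ∩ Esperanza: 10:00-10:45, 15:15-15:30.
Luca ∩ Sofia ∩ Esperanza ∩ Zubin: 10:00-10:45.
Luca ∩ Sofia ∩ Esperanza ∩ Zubin ∩ Priya: 10:00-10:30.
So the common availability across everyone is 10:00-10:30.
No common window is at least 75 minutes long.

none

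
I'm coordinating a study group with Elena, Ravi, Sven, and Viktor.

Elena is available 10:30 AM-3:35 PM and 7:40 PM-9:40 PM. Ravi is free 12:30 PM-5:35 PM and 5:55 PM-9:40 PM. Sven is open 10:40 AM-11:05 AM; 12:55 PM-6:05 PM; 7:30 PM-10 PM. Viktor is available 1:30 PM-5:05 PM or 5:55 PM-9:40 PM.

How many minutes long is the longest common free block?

Elena ∩ Ravi: 12:30-15:35, 19:40-21:40.
Elena ∩ Ravi ∩ Sven: 12:55-15:35, 19:40-21:40.
Elena ∩ Ravi ∩ Sven ∩ Viktor: 13:30-15:35, 19:40-21:40.
The longest is 13:30-15:35 at 125 minutes.

125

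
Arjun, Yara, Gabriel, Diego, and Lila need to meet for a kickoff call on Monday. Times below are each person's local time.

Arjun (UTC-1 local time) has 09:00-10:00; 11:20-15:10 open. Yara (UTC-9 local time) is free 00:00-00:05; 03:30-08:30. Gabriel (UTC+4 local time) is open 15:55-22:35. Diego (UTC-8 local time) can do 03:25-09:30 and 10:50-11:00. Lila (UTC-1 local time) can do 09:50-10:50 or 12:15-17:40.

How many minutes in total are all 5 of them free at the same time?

175

Arjun in UTC: 10:00-11:00, 12:20-16:10 (add 1h to convert from UTC-1).
Yara in UTC: 09:00-09:05, 12:30-17:30 (add 9h to convert from UTC-9).
Gabriel in UTC: 11:55-18:35 (subtract 4h to convert from UTC+4).
Diego in UTC: 11:25-17:30, 18:50-19:00 (add 8h to convert from UTC-8).
Lila in UTC: 10:50-11:50, 13:15-18:40 (add 1h to convert from UTC-1).
Arjun ∩ Yara: 12:30-16:10.
Arjun ∩ Yara ∩ Gabriel: 12:30-16:10.
Arjun ∩ Yara ∩ Gabriel ∩ Diego: 12:30-16:10.
Arjun ∩ Yara ∩ Gabriel ∩ Diego ∩ Lila: 13:15-16:10.
So the common availability across everyone is 13:15-16:10.
That's a single block of 175 minutes.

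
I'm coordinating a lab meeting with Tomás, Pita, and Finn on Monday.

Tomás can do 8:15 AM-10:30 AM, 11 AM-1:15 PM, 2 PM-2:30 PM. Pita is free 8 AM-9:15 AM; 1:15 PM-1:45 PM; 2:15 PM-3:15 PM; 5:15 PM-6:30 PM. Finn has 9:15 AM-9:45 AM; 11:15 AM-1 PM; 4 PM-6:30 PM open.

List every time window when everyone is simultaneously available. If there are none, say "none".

none

Tomás ∩ Pita: 08:15-09:15, 14:15-14:30.
Tomás ∩ Pita ∩ Finn: ∅.
There is no time when everyone is free.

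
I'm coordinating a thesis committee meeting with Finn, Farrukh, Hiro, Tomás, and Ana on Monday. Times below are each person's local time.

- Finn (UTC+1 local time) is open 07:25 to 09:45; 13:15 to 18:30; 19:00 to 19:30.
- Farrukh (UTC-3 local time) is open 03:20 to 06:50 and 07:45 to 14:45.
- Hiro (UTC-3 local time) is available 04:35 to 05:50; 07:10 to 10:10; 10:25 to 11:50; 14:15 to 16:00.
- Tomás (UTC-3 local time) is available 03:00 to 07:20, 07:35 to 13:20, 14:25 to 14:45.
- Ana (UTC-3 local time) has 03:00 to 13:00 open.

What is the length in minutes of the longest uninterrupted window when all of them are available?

85

Finn in UTC: 06:25-08:45, 12:15-17:30, 18:00-18:30 (subtract 1h to convert from UTC+1).
Farrukh in UTC: 06:20-09:50, 10:45-17:45 (add 3h to convert from UTC-3).
Hiro in UTC: 07:35-08:50, 10:10-13:10, 13:25-14:50, 17:15-19:00 (add 3h to convert from UTC-3).
Tomás in UTC: 06:00-10:20, 10:35-16:20, 17:25-17:45 (add 3h to convert from UTC-3).
Ana in UTC: 06:00-16:00 (add 3h to convert from UTC-3).
Finn ∩ Farrukh: 06:25-08:45, 12:15-17:30.
Finn ∩ Farrukh ∩ Hiro: 07:35-08:45, 12:15-13:10, 13:25-14:50, 17:15-17:30.
Finn ∩ Farrukh ∩ Hiro ∩ Tomás: 07:35-08:45, 12:15-13:10, 13:25-14:50, 17:25-17:30.
Finn ∩ Farrukh ∩ Hiro ∩ Tomás ∩ Ana: 07:35-08:45, 12:15-13:10, 13:25-14:50.
Those are the intersection windows.
The longest is 13:25-14:50 at 85 minutes.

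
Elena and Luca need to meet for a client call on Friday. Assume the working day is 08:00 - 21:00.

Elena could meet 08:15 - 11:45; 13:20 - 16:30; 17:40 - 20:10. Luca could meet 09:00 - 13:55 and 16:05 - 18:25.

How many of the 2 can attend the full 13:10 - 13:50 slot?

1

Luca can make the full 13:10-13:50 slot — that's 1.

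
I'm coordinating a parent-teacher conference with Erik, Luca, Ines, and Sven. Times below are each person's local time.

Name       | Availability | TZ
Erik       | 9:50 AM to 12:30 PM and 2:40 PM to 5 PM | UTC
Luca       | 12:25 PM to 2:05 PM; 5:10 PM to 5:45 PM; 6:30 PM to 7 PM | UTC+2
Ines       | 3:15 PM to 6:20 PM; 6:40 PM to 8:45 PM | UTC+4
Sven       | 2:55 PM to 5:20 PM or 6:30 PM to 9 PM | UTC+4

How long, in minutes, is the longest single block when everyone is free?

50

Erik in UTC: 09:50-12:30, 14:40-17:00.
Luca in UTC: 10:25-12:05, 15:10-15:45, 16:30-17:00 (subtract 2h to convert from UTC+2).
Ines in UTC: 11:15-14:20, 14:40-16:45 (subtract 4h to convert from UTC+4).
Sven in UTC: 10:55-13:20, 14:30-17:00 (subtract 4h to convert from UTC+4).
Erik ∩ Luca: 10:25-12:05, 15:10-15:45, 16:30-17:00.
Erik ∩ Luca ∩ Ines: 11:15-12:05, 15:10-15:45, 16:30-16:45.
Erik ∩ Luca ∩ Ines ∩ Sven: 11:15-12:05, 15:10-15:45, 16:30-16:45.
Those are the intersection windows.
The longest is 11:15-12:05 at 50 minutes.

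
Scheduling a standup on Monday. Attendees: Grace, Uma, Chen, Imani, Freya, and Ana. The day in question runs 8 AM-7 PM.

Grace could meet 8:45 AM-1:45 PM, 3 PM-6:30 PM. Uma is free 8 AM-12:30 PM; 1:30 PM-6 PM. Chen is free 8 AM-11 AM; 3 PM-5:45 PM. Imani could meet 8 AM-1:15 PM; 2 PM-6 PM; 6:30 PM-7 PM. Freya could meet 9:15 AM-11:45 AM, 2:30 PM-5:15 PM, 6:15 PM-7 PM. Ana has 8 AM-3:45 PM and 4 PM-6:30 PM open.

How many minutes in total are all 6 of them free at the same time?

Grace ∩ Uma: 08:45-12:30, 13:30-13:45, 15:00-18:00.
Grace ∩ Uma ∩ Chen: 08:45-11:00, 15:00-17:45.
Grace ∩ Uma ∩ Chen ∩ Imani: 08:45-11:00, 15:00-17:45.
Grace ∩ Uma ∩ Chen ∩ Imani ∩ Freya: 09:15-11:00, 15:00-17:15.
Grace ∩ Uma ∩ Chen ∩ Imani ∩ Freya ∩ Ana: 09:15-11:00, 15:00-15:45, 16:00-17:15.
Summing the common windows: 105 + 45 + 75 = 225 minutes.

225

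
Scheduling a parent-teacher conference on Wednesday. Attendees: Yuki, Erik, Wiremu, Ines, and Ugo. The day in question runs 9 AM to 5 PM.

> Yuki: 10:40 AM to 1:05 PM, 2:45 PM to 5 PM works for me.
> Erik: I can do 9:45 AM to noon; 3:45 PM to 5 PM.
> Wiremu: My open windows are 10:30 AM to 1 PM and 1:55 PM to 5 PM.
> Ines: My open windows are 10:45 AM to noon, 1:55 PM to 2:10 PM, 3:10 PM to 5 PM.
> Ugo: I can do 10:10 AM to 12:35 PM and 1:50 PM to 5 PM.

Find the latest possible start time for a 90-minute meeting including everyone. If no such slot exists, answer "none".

Yuki ∩ Erik: 10:40-12:00, 15:45-17:00.
Yuki ∩ Erik ∩ Wiremu: 10:40-12:00, 15:45-17:00.
Yuki ∩ Erik ∩ Wiremu ∩ Ines: 10:45-12:00, 15:45-17:00.
Yuki ∩ Erik ∩ Wiremu ∩ Ines ∩ Ugo: 10:45-12:00, 15:45-17:00.
So the common availability across everyone is 10:45-12:00, 15:45-17:00.
No common window is at least 90 minutes long.

none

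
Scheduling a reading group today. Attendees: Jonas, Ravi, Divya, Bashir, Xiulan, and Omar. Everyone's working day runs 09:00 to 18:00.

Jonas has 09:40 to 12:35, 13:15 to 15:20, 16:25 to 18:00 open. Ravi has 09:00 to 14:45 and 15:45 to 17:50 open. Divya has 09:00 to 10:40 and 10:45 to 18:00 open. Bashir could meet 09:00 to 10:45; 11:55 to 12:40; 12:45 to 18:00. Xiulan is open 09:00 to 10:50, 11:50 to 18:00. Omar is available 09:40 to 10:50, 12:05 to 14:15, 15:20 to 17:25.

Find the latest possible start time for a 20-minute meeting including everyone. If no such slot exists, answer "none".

17:05

Jonas ∩ Ravi: 09:40-12:35, 13:15-14:45, 16:25-17:50.
Jonas ∩ Ravi ∩ Divya: 09:40-10:40, 10:45-12:35, 13:15-14:45, 16:25-17:50.
Jonas ∩ Ravi ∩ Divya ∩ Bashir: 09:40-10:40, 11:55-12:35, 13:15-14:45, 16:25-17:50.
Jonas ∩ Ravi ∩ Divya ∩ Bashir ∩ Xiulan: 09:40-10:40, 11:55-12:35, 13:15-14:45, 16:25-17:50.
Jonas ∩ Ravi ∩ Divya ∩ Bashir ∩ Xiulan ∩ Omar: 09:40-10:40, 12:05-12:35, 13:15-14:15, 16:25-17:25.
Those are the intersection windows.
The last common window of at least 20 minutes is 16:25-17:25; a 20-minute meeting can start as late as 17:05 and still end by 17:25.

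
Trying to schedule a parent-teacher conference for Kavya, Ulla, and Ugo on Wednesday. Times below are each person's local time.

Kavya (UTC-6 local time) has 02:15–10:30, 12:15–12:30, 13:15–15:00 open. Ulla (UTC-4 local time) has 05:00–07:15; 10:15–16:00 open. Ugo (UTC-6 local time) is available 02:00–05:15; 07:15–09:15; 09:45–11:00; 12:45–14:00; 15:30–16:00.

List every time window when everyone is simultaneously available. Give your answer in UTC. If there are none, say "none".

Kavya in UTC: 08:15-16:30, 18:15-18:30, 19:15-21:00 (add 6h to convert from UTC-6).
Ulla in UTC: 09:00-11:15, 14:15-20:00 (add 4h to convert from UTC-4).
Ugo in UTC: 08:00-11:15, 13:15-15:15, 15:45-17:00, 18:45-20:00, 21:30-22:00 (add 6h to convert from UTC-6).
Kavya ∩ Ulla: 09:00-11:15, 14:15-16:30, 18:15-18:30, 19:15-20:00.
Kavya ∩ Ulla ∩ Ugo: 09:00-11:15, 14:15-15:15, 15:45-16:30, 19:15-20:00.
Those are the intersection windows.

09:00-11:15, 14:15-15:15, 15:45-16:30, 19:15-20:00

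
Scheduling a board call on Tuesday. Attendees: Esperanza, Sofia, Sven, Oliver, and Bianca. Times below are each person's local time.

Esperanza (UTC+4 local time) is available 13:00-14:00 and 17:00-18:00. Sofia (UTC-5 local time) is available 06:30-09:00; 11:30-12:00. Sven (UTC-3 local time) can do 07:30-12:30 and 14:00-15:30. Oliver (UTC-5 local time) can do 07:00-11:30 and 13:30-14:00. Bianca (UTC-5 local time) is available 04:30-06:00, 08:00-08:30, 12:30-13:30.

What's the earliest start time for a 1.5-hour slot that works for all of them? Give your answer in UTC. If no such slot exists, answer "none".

Esperanza in UTC: 09:00-10:00, 13:00-14:00 (subtract 4h to convert from UTC+4).
Sofia in UTC: 11:30-14:00, 16:30-17:00 (add 5h to convert from UTC-5).
Sven in UTC: 10:30-15:30, 17:00-18:30 (add 3h to convert from UTC-3).
Oliver in UTC: 12:00-16:30, 18:30-19:00 (add 5h to convert from UTC-5).
Bianca in UTC: 09:30-11:00, 13:00-13:30, 17:30-18:30 (add 5h to convert from UTC-5).
Esperanza ∩ Sofia: 13:00-14:00.
Esperanza ∩ Sofia ∩ Sven: 13:00-14:00.
Esperanza ∩ Sofia ∩ Sven ∩ Oliver: 13:00-14:00.
Esperanza ∩ Sofia ∩ Sven ∩ Oliver ∩ Bianca: 13:00-13:30.
So the common availability across everyone is 13:00-13:30.
No common window is at least 90 minutes long.

none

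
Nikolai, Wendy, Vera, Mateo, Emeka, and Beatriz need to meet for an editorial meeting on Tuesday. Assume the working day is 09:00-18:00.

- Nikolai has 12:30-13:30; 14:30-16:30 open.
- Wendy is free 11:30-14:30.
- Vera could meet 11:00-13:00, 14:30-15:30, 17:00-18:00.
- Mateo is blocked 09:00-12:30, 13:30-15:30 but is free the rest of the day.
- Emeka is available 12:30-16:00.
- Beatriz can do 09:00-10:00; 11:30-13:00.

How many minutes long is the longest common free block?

30

Nikolai free: 12:30-13:30, 14:30-16:30.
Wendy free: 11:30-14:30.
Vera free: 11:00-13:00, 14:30-15:30, 17:00-18:00.
Mateo free: 12:30-13:30, 15:30-18:00 (invert busy blocks within the working day).
Emeka free: 12:30-16:00.
Beatriz free: 09:00-10:00, 11:30-13:00.
Nikolai ∩ Wendy: 12:30-13:30.
Nikolai ∩ Wendy ∩ Vera: 12:30-13:00.
Nikolai ∩ Wendy ∩ Vera ∩ Mateo: 12:30-13:00.
Nikolai ∩ Wendy ∩ Vera ∩ Mateo ∩ Emeka: 12:30-13:00.
Nikolai ∩ Wendy ∩ Vera ∩ Mateo ∩ Emeka ∩ Beatriz: 12:30-13:00.
The longest is 12:30-13:00 at 30 minutes.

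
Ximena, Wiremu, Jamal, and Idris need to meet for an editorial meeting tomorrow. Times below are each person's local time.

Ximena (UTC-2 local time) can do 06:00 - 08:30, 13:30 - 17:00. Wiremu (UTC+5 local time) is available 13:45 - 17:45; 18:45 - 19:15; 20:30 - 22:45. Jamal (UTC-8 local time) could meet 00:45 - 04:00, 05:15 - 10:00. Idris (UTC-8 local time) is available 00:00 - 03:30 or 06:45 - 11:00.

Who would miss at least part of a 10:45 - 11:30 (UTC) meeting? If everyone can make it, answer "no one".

Ximena in UTC: 08:00-10:30, 15:30-19:00 (add 2h to convert from UTC-2).
Wiremu in UTC: 08:45-12:45, 13:45-14:15, 15:30-17:45 (subtract 5h to convert from UTC+5).
Jamal in UTC: 08:45-12:00, 13:15-18:00 (add 8h to convert from UTC-8).
Idris in UTC: 08:00-11:30, 14:45-19:00 (add 8h to convert from UTC-8).
Ximena: not fully free for 10:45-11:30. Wiremu: free for 10:45-11:30. Jamal: free for 10:45-11:30. Idris: free for 10:45-11:30.

Ximena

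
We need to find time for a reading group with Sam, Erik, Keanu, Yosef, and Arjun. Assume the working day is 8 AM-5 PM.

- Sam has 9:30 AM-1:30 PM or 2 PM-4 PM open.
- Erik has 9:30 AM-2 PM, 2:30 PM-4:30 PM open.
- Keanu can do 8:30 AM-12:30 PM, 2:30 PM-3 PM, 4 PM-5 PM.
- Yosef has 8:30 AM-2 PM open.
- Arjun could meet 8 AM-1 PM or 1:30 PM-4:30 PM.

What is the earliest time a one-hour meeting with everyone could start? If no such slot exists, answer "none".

Sam ∩ Erik: 09:30-13:30, 14:30-16:00.
Sam ∩ Erik ∩ Keanu: 09:30-12:30, 14:30-15:00.
Sam ∩ Erik ∩ Keanu ∩ Yosef: 09:30-12:30.
Sam ∩ Erik ∩ Keanu ∩ Yosef ∩ Arjun: 09:30-12:30.
So the common availability across everyone is 09:30-12:30.
The first common window of at least 60 minutes is 09:30-12:30, so the earliest start is 09:30.

09:30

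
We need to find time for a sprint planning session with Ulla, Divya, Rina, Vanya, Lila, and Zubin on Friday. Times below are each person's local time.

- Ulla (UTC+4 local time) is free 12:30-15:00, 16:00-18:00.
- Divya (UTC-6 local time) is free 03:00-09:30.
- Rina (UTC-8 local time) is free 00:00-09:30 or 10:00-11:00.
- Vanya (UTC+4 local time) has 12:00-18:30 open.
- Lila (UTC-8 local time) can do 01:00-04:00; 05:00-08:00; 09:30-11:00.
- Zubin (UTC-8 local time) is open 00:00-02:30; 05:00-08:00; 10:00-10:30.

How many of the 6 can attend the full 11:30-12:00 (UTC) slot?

Ulla in UTC: 08:30-11:00, 12:00-14:00 (subtract 4h to convert from UTC+4).
Divya in UTC: 09:00-15:30 (add 6h to convert from UTC-6).
Rina in UTC: 08:00-17:30, 18:00-19:00 (add 8h to convert from UTC-8).
Vanya in UTC: 08:00-14:30 (subtract 4h to convert from UTC+4).
Lila in UTC: 09:00-12:00, 13:00-16:00, 17:30-19:00 (add 8h to convert from UTC-8).
Zubin in UTC: 08:00-10:30, 13:00-16:00, 18:00-18:30 (add 8h to convert from UTC-8).
Divya, Rina, Vanya, and Lila can make the full 11:30-12:00 slot — that's 4.

4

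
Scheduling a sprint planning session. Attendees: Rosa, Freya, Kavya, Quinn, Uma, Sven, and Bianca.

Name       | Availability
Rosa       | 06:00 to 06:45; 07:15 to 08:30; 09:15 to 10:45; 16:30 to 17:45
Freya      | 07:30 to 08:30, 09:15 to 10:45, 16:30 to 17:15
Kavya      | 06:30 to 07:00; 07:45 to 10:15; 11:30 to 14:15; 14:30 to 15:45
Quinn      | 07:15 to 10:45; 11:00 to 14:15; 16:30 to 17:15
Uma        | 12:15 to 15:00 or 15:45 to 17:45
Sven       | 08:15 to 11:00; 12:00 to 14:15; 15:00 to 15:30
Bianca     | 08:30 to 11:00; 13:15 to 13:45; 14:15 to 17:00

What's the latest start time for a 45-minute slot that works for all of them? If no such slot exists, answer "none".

none

Rosa ∩ Freya: 07:30-08:30, 09:15-10:45, 16:30-17:15.
Rosa ∩ Freya ∩ Kavya: 07:45-08:30, 09:15-10:15.
Rosa ∩ Freya ∩ Kavya ∩ Quinn: 07:45-08:30, 09:15-10:15.
Rosa ∩ Freya ∩ Kavya ∩ Quinn ∩ Uma: ∅.
Rosa ∩ Freya ∩ Kavya ∩ Quinn ∩ Uma ∩ Sven: ∅.
Rosa ∩ Freya ∩ Kavya ∩ Quinn ∩ Uma ∩ Sven ∩ Bianca: ∅.
There is no time when everyone is free.
No common window is at least 45 minutes long.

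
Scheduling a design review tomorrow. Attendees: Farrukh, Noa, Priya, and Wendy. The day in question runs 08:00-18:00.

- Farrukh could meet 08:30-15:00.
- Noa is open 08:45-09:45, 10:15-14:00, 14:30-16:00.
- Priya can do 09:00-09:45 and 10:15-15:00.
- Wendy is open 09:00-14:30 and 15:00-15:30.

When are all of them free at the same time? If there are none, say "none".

09:00-09:45, 10:15-14:00

Farrukh ∩ Noa: 08:45-09:45, 10:15-14:00, 14:30-15:00.
Farrukh ∩ Noa ∩ Priya: 09:00-09:45, 10:15-14:00, 14:30-15:00.
Farrukh ∩ Noa ∩ Priya ∩ Wendy: 09:00-09:45, 10:15-14:00.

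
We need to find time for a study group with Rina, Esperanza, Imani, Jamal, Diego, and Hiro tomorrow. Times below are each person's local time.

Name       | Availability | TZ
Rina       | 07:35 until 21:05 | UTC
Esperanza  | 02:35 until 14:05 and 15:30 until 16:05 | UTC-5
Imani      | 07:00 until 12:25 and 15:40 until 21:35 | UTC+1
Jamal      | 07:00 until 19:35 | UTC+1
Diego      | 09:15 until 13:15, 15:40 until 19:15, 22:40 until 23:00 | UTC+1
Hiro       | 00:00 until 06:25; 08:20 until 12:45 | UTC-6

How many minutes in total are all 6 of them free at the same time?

Rina in UTC: 07:35-21:05.
Esperanza in UTC: 07:35-19:05, 20:30-21:05 (add 5h to convert from UTC-5).
Imani in UTC: 06:00-11:25, 14:40-20:35 (subtract 1h to convert from UTC+1).
Jamal in UTC: 06:00-18:35 (subtract 1h to convert from UTC+1).
Diego in UTC: 08:15-12:15, 14:40-18:15, 21:40-22:00 (subtract 1h to convert from UTC+1).
Hiro in UTC: 06:00-12:25, 14:20-18:45 (add 6h to convert from UTC-6).
Rina ∩ Esperanza: 07:35-19:05, 20:30-21:05.
Rina ∩ Esperanza ∩ Imani: 07:35-11:25, 14:40-19:05, 20:30-20:35.
Rina ∩ Esperanza ∩ Imani ∩ Jamal: 07:35-11:25, 14:40-18:35.
Rina ∩ Esperanza ∩ Imani ∩ Jamal ∩ Diego: 08:15-11:25, 14:40-18:15.
Rina ∩ Esperanza ∩ Imani ∩ Jamal ∩ Diego ∩ Hiro: 08:15-11:25, 14:40-18:15.
So the common availability across everyone is 08:15-11:25, 14:40-18:15.
Summing the common windows: 190 + 215 = 405 minutes.

405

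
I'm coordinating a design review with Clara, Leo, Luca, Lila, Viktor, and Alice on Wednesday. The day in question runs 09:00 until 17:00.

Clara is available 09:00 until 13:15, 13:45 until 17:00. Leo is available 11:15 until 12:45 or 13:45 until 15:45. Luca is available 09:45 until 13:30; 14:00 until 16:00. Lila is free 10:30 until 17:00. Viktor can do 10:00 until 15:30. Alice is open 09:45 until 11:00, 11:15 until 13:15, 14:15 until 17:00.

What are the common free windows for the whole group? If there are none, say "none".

Clara ∩ Leo: 11:15-12:45, 13:45-15:45.
Clara ∩ Leo ∩ Luca: 11:15-12:45, 14:00-15:45.
Clara ∩ Leo ∩ Luca ∩ Lila: 11:15-12:45, 14:00-15:45.
Clara ∩ Leo ∩ Luca ∩ Lila ∩ Viktor: 11:15-12:45, 14:00-15:30.
Clara ∩ Leo ∩ Luca ∩ Lila ∩ Viktor ∩ Alice: 11:15-12:45, 14:15-15:30.
So the common availability across everyone is 11:15-12:45, 14:15-15:30.

11:15-12:45, 14:15-15:30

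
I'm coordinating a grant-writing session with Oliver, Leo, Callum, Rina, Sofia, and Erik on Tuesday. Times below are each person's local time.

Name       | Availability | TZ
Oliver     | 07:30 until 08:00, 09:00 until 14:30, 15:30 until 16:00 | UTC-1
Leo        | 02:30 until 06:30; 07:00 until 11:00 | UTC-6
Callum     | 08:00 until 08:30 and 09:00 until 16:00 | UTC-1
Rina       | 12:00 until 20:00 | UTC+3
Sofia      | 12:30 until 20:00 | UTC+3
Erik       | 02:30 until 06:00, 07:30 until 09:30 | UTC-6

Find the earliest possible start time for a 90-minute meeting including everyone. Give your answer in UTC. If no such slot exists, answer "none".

Oliver in UTC: 08:30-09:00, 10:00-15:30, 16:30-17:00 (add 1h to convert from UTC-1).
Leo in UTC: 08:30-12:30, 13:00-17:00 (add 6h to convert from UTC-6).
Callum in UTC: 09:00-09:30, 10:00-17:00 (add 1h to convert from UTC-1).
Rina in UTC: 09:00-17:00 (subtract 3h to convert from UTC+3).
Sofia in UTC: 09:30-17:00 (subtract 3h to convert from UTC+3).
Erik in UTC: 08:30-12:00, 13:30-15:30 (add 6h to convert from UTC-6).
Oliver ∩ Leo: 08:30-09:00, 10:00-12:30, 13:00-15:30, 16:30-17:00.
Oliver ∩ Leo ∩ Callum: 10:00-12:30, 13:00-15:30, 16:30-17:00.
Oliver ∩ Leo ∩ Callum ∩ Rina: 10:00-12:30, 13:00-15:30, 16:30-17:00.
Oliver ∩ Leo ∩ Callum ∩ Rina ∩ Sofia: 10:00-12:30, 13:00-15:30, 16:30-17:00.
Oliver ∩ Leo ∩ Callum ∩ Rina ∩ Sofia ∩ Erik: 10:00-12:00, 13:30-15:30.
So the common availability across everyone is 10:00-12:00, 13:30-15:30.
The first common window of at least 90 minutes is 10:00-12:00, so the earliest start is 10:00.

10:00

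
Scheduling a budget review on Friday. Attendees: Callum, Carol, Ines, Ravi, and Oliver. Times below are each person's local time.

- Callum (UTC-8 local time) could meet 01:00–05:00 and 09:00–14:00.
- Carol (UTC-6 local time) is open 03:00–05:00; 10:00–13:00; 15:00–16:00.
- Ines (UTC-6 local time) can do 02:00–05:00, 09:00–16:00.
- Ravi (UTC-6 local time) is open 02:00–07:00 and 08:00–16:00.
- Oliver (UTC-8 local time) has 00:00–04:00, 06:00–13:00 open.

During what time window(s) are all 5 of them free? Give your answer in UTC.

Callum in UTC: 09:00-13:00, 17:00-22:00 (add 8h to convert from UTC-8).
Carol in UTC: 09:00-11:00, 16:00-19:00, 21:00-22:00 (add 6h to convert from UTC-6).
Ines in UTC: 08:00-11:00, 15:00-22:00 (add 6h to convert from UTC-6).
Ravi in UTC: 08:00-13:00, 14:00-22:00 (add 6h to convert from UTC-6).
Oliver in UTC: 08:00-12:00, 14:00-21:00 (add 8h to convert from UTC-8).
Callum ∩ Carol: 09:00-11:00, 17:00-19:00, 21:00-22:00.
Callum ∩ Carol ∩ Ines: 09:00-11:00, 17:00-19:00, 21:00-22:00.
Callum ∩ Carol ∩ Ines ∩ Ravi: 09:00-11:00, 17:00-19:00, 21:00-22:00.
Callum ∩ Carol ∩ Ines ∩ Ravi ∩ Oliver: 09:00-11:00, 17:00-19:00.
So the common availability across everyone is 09:00-11:00, 17:00-19:00.

09:00-11:00, 17:00-19:00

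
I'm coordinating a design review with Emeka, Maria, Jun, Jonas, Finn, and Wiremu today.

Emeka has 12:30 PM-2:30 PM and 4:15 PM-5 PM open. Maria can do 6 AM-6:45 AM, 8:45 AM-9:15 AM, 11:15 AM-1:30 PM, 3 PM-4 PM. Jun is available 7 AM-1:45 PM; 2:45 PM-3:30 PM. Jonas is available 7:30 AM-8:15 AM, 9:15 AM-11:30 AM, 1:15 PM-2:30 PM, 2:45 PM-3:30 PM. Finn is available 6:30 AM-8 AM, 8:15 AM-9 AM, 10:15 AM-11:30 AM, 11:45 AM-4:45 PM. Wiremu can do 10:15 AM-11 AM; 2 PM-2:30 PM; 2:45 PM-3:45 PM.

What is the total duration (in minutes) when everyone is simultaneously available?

0

Emeka ∩ Maria: 12:30-13:30.
Emeka ∩ Maria ∩ Jun: 12:30-13:30.
Emeka ∩ Maria ∩ Jun ∩ Jonas: 13:15-13:30.
Emeka ∩ Maria ∩ Jun ∩ Jonas ∩ Finn: 13:15-13:30.
Emeka ∩ Maria ∩ Jun ∩ Jonas ∩ Finn ∩ Wiremu: ∅.
There is no time when everyone is free.
There is no common window, so the total is 0 minutes.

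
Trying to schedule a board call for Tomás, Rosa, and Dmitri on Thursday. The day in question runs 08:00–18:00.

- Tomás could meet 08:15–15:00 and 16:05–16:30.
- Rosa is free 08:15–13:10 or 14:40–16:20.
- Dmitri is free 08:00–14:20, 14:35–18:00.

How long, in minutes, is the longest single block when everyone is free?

Tomás ∩ Rosa: 08:15-13:10, 14:40-15:00, 16:05-16:20.
Tomás ∩ Rosa ∩ Dmitri: 08:15-13:10, 14:40-15:00, 16:05-16:20.
The longest is 08:15-13:10 at 295 minutes.

295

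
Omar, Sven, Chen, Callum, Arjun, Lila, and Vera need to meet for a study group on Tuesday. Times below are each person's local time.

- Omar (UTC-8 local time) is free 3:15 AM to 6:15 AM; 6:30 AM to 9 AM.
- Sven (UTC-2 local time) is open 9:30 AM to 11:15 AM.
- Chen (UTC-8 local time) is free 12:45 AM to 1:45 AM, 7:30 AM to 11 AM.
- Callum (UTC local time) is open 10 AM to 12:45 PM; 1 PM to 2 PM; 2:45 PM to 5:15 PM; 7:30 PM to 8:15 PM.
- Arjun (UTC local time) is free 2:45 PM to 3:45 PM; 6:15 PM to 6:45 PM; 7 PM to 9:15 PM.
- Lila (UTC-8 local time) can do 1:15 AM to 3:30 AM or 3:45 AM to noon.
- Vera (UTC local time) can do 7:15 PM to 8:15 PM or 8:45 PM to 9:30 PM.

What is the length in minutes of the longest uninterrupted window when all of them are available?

Omar in UTC: 11:15-14:15, 14:30-17:00 (add 8h to convert from UTC-8).
Sven in UTC: 11:30-13:15 (add 2h to convert from UTC-2).
Chen in UTC: 08:45-09:45, 15:30-19:00 (add 8h to convert from UTC-8).
Callum in UTC: 10:00-12:45, 13:00-14:00, 14:45-17:15, 19:30-20:15.
Arjun in UTC: 14:45-15:45, 18:15-18:45, 19:00-21:15.
Lila in UTC: 09:15-11:30, 11:45-20:00 (add 8h to convert from UTC-8).
Vera in UTC: 19:15-20:15, 20:45-21:30.
Omar ∩ Sven: 11:30-13:15.
Omar ∩ Sven ∩ Chen: ∅.
Omar ∩ Sven ∩ Chen ∩ Callum: ∅.
Omar ∩ Sven ∩ Chen ∩ Callum ∩ Arjun: ∅.
Omar ∩ Sven ∩ Chen ∩ Callum ∩ Arjun ∩ Lila: ∅.
Omar ∩ Sven ∩ Chen ∩ Callum ∩ Arjun ∩ Lila ∩ Vera: ∅.
There is no time when everyone is free.
No common window exists, so the longest block is 0 minutes.

0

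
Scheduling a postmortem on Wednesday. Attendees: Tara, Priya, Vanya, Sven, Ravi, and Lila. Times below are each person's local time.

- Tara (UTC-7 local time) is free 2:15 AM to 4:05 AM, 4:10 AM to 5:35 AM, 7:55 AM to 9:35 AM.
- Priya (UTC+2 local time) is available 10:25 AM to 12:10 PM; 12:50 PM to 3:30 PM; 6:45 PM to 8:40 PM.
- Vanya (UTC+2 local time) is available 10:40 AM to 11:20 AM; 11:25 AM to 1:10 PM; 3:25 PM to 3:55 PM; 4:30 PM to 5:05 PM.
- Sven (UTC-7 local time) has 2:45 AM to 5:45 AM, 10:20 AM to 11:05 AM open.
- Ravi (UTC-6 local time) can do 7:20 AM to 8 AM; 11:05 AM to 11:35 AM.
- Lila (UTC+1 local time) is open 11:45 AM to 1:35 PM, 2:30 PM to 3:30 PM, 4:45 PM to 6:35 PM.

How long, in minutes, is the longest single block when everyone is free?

0

Tara in UTC: 09:15-11:05, 11:10-12:35, 14:55-16:35 (add 7h to convert from UTC-7).
Priya in UTC: 08:25-10:10, 10:50-13:30, 16:45-18:40 (subtract 2h to convert from UTC+2).
Vanya in UTC: 08:40-09:20, 09:25-11:10, 13:25-13:55, 14:30-15:05 (subtract 2h to convert from UTC+2).
Sven in UTC: 09:45-12:45, 17:20-18:05 (add 7h to convert from UTC-7).
Ravi in UTC: 13:20-14:00, 17:05-17:35 (add 6h to convert from UTC-6).
Lila in UTC: 10:45-12:35, 13:30-14:30, 15:45-17:35 (subtract 1h to convert from UTC+1).
Tara ∩ Priya: 09:15-10:10, 10:50-11:05, 11:10-12:35.
Tara ∩ Priya ∩ Vanya: 09:15-09:20, 09:25-10:10, 10:50-11:05.
Tara ∩ Priya ∩ Vanya ∩ Sven: 09:45-10:10, 10:50-11:05.
Tara ∩ Priya ∩ Vanya ∩ Sven ∩ Ravi: ∅.
Tara ∩ Priya ∩ Vanya ∩ Sven ∩ Ravi ∩ Lila: ∅.
There is no time when everyone is free.
No common window exists, so the longest block is 0 minutes.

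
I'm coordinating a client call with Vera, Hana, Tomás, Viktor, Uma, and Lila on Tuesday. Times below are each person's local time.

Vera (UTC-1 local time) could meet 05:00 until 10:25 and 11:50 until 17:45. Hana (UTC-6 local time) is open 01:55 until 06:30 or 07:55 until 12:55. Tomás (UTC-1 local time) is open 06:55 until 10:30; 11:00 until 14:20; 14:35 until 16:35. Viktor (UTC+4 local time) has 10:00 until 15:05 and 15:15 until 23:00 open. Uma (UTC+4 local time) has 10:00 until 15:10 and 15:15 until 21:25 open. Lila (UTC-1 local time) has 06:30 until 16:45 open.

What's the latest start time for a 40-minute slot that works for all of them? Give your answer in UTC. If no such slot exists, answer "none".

16:45

Vera in UTC: 06:00-11:25, 12:50-18:45 (add 1h to convert from UTC-1).
Hana in UTC: 07:55-12:30, 13:55-18:55 (add 6h to convert from UTC-6).
Tomás in UTC: 07:55-11:30, 12:00-15:20, 15:35-17:35 (add 1h to convert from UTC-1).
Viktor in UTC: 06:00-11:05, 11:15-19:00 (subtract 4h to convert from UTC+4).
Uma in UTC: 06:00-11:10, 11:15-17:25 (subtract 4h to convert from UTC+4).
Lila in UTC: 07:30-17:45 (add 1h to convert from UTC-1).
Vera ∩ Hana: 07:55-11:25, 13:55-18:45.
Vera ∩ Hana ∩ Tomás: 07:55-11:25, 13:55-15:20, 15:35-17:35.
Vera ∩ Hana ∩ Tomás ∩ Viktor: 07:55-11:05, 11:15-11:25, 13:55-15:20, 15:35-17:35.
Vera ∩ Hana ∩ Tomás ∩ Viktor ∩ Uma: 07:55-11:05, 11:15-11:25, 13:55-15:20, 15:35-17:25.
Vera ∩ Hana ∩ Tomás ∩ Viktor ∩ Uma ∩ Lila: 07:55-11:05, 11:15-11:25, 13:55-15:20, 15:35-17:25.
The last common window of at least 40 minutes is 15:35-17:25; a 40-minute meeting can start as late as 16:45 and still end by 17:25.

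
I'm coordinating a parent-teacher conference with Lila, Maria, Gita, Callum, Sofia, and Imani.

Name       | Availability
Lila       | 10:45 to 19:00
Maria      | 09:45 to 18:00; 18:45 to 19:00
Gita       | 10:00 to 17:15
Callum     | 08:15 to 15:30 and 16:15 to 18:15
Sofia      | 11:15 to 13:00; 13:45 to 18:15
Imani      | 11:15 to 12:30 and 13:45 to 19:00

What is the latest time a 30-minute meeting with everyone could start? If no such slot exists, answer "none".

16:45

Lila ∩ Maria: 10:45-18:00, 18:45-19:00.
Lila ∩ Maria ∩ Gita: 10:45-17:15.
Lila ∩ Maria ∩ Gita ∩ Callum: 10:45-15:30, 16:15-17:15.
Lila ∩ Maria ∩ Gita ∩ Callum ∩ Sofia: 11:15-13:00, 13:45-15:30, 16:15-17:15.
Lila ∩ Maria ∩ Gita ∩ Callum ∩ Sofia ∩ Imani: 11:15-12:30, 13:45-15:30, 16:15-17:15.
The last common window of at least 30 minutes is 16:15-17:15; a 30-minute meeting can start as late as 16:45 and still end by 17:15.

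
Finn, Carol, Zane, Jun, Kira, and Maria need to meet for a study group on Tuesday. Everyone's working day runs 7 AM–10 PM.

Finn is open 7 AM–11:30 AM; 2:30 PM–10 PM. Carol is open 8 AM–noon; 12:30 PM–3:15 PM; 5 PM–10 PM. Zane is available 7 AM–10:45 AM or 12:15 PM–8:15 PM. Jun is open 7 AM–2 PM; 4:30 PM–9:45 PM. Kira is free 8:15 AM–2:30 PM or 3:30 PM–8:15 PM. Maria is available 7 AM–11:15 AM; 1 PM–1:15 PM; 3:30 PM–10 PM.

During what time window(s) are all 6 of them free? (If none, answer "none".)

Finn ∩ Carol: 08:00-11:30, 14:30-15:15, 17:00-22:00.
Finn ∩ Carol ∩ Zane: 08:00-10:45, 14:30-15:15, 17:00-20:15.
Finn ∩ Carol ∩ Zane ∩ Jun: 08:00-10:45, 17:00-20:15.
Finn ∩ Carol ∩ Zane ∩ Jun ∩ Kira: 08:15-10:45, 17:00-20:15.
Finn ∩ Carol ∩ Zane ∩ Jun ∩ Kira ∩ Maria: 08:15-10:45, 17:00-20:15.

08:15-10:45, 17:00-20:15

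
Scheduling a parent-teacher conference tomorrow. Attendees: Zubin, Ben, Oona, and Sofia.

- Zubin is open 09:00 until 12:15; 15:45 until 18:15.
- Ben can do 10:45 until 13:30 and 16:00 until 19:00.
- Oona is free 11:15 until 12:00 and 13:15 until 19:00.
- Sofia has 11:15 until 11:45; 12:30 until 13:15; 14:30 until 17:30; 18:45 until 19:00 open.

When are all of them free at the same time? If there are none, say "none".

Zubin ∩ Ben: 10:45-12:15, 16:00-18:15.
Zubin ∩ Ben ∩ Oona: 11:15-12:00, 16:00-18:15.
Zubin ∩ Ben ∩ Oona ∩ Sofia: 11:15-11:45, 16:00-17:30.

11:15-11:45, 16:00-17:30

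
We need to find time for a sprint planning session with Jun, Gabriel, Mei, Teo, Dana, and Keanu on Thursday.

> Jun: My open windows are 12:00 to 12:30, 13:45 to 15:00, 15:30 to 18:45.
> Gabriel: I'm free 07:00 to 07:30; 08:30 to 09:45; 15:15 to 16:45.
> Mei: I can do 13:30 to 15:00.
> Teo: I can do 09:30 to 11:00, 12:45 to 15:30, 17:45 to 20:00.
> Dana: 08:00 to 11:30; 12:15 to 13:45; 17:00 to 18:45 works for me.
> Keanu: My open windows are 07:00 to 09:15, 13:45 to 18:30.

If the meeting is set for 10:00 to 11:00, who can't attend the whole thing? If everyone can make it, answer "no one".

Gabriel, Jun, Keanu, Mei

Jun: not fully free for 10:00-11:00. Gabriel: not fully free for 10:00-11:00. Mei: not fully free for 10:00-11:00. Teo: free for 10:00-11:00. Dana: free for 10:00-11:00. Keanu: not fully free for 10:00-11:00.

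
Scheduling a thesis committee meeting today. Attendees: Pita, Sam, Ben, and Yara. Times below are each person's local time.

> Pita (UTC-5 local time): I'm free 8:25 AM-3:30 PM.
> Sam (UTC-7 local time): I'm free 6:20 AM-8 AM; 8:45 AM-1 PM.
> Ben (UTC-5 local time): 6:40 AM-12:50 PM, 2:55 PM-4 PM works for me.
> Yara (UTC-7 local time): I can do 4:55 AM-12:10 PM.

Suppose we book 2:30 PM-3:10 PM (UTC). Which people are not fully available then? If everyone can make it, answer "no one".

Pita in UTC: 13:25-20:30 (add 5h to convert from UTC-5).
Sam in UTC: 13:20-15:00, 15:45-20:00 (add 7h to convert from UTC-7).
Ben in UTC: 11:40-17:50, 19:55-21:00 (add 5h to convert from UTC-5).
Yara in UTC: 11:55-19:10 (add 7h to convert from UTC-7).
Pita: free for 14:30-15:10. Sam: not fully free for 14:30-15:10. Ben: free for 14:30-15:10. Yara: free for 14:30-15:10.

Sam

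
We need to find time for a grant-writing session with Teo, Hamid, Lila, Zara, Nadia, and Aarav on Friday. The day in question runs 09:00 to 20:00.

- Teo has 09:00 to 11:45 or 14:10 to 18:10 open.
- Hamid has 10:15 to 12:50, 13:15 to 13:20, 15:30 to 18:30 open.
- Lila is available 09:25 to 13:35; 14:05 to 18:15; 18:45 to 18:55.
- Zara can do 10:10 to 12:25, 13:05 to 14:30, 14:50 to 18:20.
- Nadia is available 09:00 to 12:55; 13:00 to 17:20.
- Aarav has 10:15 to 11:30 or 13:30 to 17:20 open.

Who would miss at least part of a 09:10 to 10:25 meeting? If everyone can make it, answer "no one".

Aarav, Hamid, Lila, Zara

Teo: free for 09:10-10:25. Hamid: not fully free for 09:10-10:25. Lila: not fully free for 09:10-10:25. Zara: not fully free for 09:10-10:25. Nadia: free for 09:10-10:25. Aarav: not fully free for 09:10-10:25.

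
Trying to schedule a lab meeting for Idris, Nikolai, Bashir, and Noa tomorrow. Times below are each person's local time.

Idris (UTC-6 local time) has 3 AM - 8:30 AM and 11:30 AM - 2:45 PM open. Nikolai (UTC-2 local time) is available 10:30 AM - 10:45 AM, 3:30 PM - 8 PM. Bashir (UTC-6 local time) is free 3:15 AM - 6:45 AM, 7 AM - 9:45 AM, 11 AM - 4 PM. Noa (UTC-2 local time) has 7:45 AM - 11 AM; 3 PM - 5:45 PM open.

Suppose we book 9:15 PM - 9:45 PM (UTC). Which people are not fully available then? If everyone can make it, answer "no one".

Idris in UTC: 09:00-14:30, 17:30-20:45 (add 6h to convert from UTC-6).
Nikolai in UTC: 12:30-12:45, 17:30-22:00 (add 2h to convert from UTC-2).
Bashir in UTC: 09:15-12:45, 13:00-15:45, 17:00-22:00 (add 6h to convert from UTC-6).
Noa in UTC: 09:45-13:00, 17:00-19:45 (add 2h to convert from UTC-2).
Idris: not fully free for 21:15-21:45. Nikolai: free for 21:15-21:45. Bashir: free for 21:15-21:45. Noa: not fully free for 21:15-21:45.

Idris, Noa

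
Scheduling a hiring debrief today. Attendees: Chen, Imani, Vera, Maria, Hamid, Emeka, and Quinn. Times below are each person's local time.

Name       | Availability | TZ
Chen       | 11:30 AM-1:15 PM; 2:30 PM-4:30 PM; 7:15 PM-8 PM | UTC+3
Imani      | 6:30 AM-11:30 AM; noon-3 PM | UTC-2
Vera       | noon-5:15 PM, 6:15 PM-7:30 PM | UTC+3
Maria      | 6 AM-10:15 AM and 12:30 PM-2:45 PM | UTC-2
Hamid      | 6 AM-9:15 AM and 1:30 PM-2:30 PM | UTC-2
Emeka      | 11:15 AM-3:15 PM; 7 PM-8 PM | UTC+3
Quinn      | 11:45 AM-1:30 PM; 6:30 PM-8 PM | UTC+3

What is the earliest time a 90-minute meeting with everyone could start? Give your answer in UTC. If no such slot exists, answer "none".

Chen in UTC: 08:30-10:15, 11:30-13:30, 16:15-17:00 (subtract 3h to convert from UTC+3).
Imani in UTC: 08:30-13:30, 14:00-17:00 (add 2h to convert from UTC-2).
Vera in UTC: 09:00-14:15, 15:15-16:30 (subtract 3h to convert from UTC+3).
Maria in UTC: 08:00-12:15, 14:30-16:45 (add 2h to convert from UTC-2).
Hamid in UTC: 08:00-11:15, 15:30-16:30 (add 2h to convert from UTC-2).
Emeka in UTC: 08:15-12:15, 16:00-17:00 (subtract 3h to convert from UTC+3).
Quinn in UTC: 08:45-10:30, 15:30-17:00 (subtract 3h to convert from UTC+3).
Chen ∩ Imani: 08:30-10:15, 11:30-13:30, 16:15-17:00.
Chen ∩ Imani ∩ Vera: 09:00-10:15, 11:30-13:30, 16:15-16:30.
Chen ∩ Imani ∩ Vera ∩ Maria: 09:00-10:15, 11:30-12:15, 16:15-16:30.
Chen ∩ Imani ∩ Vera ∩ Maria ∩ Hamid: 09:00-10:15, 16:15-16:30.
Chen ∩ Imani ∩ Vera ∩ Maria ∩ Hamid ∩ Emeka: 09:00-10:15, 16:15-16:30.
Chen ∩ Imani ∩ Vera ∩ Maria ∩ Hamid ∩ Emeka ∩ Quinn: 09:00-10:15, 16:15-16:30.
No common window is at least 90 minutes long.

none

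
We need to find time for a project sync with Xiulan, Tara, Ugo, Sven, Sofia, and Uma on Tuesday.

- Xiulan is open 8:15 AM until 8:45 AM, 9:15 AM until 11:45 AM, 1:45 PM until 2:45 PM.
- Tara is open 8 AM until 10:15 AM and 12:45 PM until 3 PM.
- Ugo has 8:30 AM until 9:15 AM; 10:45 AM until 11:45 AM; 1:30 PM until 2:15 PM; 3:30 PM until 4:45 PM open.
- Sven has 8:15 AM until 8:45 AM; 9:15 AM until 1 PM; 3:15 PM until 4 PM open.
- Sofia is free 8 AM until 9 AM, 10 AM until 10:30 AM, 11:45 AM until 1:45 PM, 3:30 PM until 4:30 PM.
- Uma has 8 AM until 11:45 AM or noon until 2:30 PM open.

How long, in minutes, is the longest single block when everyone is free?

Xiulan ∩ Tara: 08:15-08:45, 09:15-10:15, 13:45-14:45.
Xiulan ∩ Tara ∩ Ugo: 08:30-08:45, 13:45-14:15.
Xiulan ∩ Tara ∩ Ugo ∩ Sven: 08:30-08:45.
Xiulan ∩ Tara ∩ Ugo ∩ Sven ∩ Sofia: 08:30-08:45.
Xiulan ∩ Tara ∩ Ugo ∩ Sven ∩ Sofia ∩ Uma: 08:30-08:45.
The longest is 08:30-08:45 at 15 minutes.

15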